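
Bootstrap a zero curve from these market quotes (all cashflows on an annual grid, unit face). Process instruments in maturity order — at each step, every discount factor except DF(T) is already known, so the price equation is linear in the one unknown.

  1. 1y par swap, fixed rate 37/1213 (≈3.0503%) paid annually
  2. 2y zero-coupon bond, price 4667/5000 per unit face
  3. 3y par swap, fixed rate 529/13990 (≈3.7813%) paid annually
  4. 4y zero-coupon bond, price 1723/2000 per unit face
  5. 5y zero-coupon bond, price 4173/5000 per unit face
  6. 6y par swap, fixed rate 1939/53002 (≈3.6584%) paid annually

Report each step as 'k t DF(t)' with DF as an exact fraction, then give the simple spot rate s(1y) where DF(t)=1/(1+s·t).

1 1 1213/1250
2 2 4667/5000
3 3 4471/5000
4 4 1723/2000
5 5 4173/5000
6 6 8061/10000
s(1y) = (1/(1213/1250) − 1)/(1) = 37/1213 ≈ 3.0503%

step 1 [1y] swap r/1=37/1213: DF=(1 − 37/1213·(0))/(1+37/1213) = 1213/1250 ≈ 0.970400
step 2 [2y] zero: DF = P = 4667/5000 ≈ 0.933400
step 3 [3y] swap r/1=529/13990: DF=(1 − 529/13990·(0.970400+0.933400))/(1+529/13990) = 4471/5000 ≈ 0.894200
step 4 [4y] zero: DF = P = 1723/2000 ≈ 0.861500
step 5 [5y] zero: DF = P = 4173/5000 ≈ 0.834600
step 6 [6y] swap r/1=1939/53002: DF=(1 − 1939/53002·(0.970400+0.933400+0.894200+0.861500+0.834600))/(1+1939/53002) = 8061/10000 ≈ 0.806100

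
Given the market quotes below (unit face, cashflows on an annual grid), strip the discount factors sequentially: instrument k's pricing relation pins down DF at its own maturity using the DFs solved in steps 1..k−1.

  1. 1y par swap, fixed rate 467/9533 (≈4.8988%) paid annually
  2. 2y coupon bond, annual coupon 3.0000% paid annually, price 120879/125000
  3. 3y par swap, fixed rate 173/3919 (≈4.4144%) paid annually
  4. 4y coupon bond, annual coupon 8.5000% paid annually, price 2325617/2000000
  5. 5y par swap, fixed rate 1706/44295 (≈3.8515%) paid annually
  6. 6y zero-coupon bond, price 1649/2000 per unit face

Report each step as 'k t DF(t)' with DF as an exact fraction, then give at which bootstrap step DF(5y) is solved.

step 1 [1y] swap r/1=467/9533: DF=(1 − 467/9533·(0))/(1+467/9533) = 9533/10000 ≈ 0.953300
step 2 [2y] bond c/1=3/100: DF=(120879/125000 − 3/100·(0.953300))/(1+3/100) = 9111/10000 ≈ 0.911100
step 3 [3y] swap r/1=173/3919: DF=(1 − 173/3919·(0.953300+0.911100))/(1+173/3919) = 8789/10000 ≈ 0.878900
step 4 [4y] bond c/1=17/200: DF=(2325617/2000000 − 17/200·(0.953300+0.911100+0.878900))/(1+17/200) = 1071/1250 ≈ 0.856800
step 5 [5y] swap r/1=1706/44295: DF=(1 − 1706/44295·(0.953300+0.911100+0.878900+0.856800))/(1+1706/44295) = 4147/5000 ≈ 0.829400
step 6 [6y] zero: DF = P = 1649/2000 ≈ 0.824500

1 1 9533/10000
2 2 9111/10000
3 3 8789/10000
4 4 1071/1250
5 5 4147/5000
6 6 1649/2000
DF(5y) is solved at step 5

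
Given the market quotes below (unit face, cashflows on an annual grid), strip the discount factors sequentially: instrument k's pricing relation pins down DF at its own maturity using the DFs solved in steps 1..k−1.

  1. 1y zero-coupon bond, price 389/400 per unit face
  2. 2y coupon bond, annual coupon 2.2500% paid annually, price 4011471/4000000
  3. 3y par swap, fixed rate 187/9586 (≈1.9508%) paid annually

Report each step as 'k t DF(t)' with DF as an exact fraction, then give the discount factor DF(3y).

1 1 389/400
2 2 4797/5000
3 3 9439/10000
DF(3y) = 9439/10000 ≈ 0.943900

step 1 [1y] zero: DF = P = 389/400 ≈ 0.972500
step 2 [2y] bond c/1=9/400: DF=(4011471/4000000 − 9/400·(0.972500))/(1+9/400) = 4797/5000 ≈ 0.959400
step 3 [3y] swap r/1=187/9586: DF=(1 − 187/9586·(0.972500+0.959400))/(1+187/9586) = 9439/10000 ≈ 0.943900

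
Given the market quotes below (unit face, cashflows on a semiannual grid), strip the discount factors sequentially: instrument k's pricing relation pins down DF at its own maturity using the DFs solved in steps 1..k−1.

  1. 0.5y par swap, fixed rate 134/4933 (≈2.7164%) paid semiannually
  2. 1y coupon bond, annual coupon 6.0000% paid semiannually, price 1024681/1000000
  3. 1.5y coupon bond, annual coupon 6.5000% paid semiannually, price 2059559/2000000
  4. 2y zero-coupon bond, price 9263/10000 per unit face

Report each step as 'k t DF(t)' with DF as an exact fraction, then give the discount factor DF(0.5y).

1 1/2 4933/5000
2 1 9661/10000
3 3/2 9359/10000
4 2 9263/10000
DF(0.5y) = 4933/5000 ≈ 0.986600

step 1 [0.5y] swap r/2=67/4933: DF=(1 − 67/4933·(0))/(1+67/4933) = 4933/5000 ≈ 0.986600
step 2 [1y] bond c/2=3/100: DF=(1024681/1000000 − 3/100·(0.986600))/(1+3/100) = 9661/10000 ≈ 0.966100
step 3 [1.5y] bond c/2=13/400: DF=(2059559/2000000 − 13/400·(0.986600+0.966100))/(1+13/400) = 9359/10000 ≈ 0.935900
step 4 [2y] zero: DF = P = 9263/10000 ≈ 0.926300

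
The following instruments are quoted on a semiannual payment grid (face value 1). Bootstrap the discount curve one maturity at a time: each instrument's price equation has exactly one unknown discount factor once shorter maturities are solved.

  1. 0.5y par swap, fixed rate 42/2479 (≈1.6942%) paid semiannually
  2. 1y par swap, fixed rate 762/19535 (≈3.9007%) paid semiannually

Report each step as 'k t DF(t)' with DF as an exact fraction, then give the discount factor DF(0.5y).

1 1/2 2479/2500
2 1 9619/10000
DF(0.5y) = 2479/2500 ≈ 0.991600

step 1 [0.5y] swap r/2=21/2479: DF=(1 − 21/2479·(0))/(1+21/2479) = 2479/2500 ≈ 0.991600
step 2 [1y] swap r/2=381/19535: DF=(1 − 381/19535·(0.991600))/(1+381/19535) = 9619/10000 ≈ 0.961900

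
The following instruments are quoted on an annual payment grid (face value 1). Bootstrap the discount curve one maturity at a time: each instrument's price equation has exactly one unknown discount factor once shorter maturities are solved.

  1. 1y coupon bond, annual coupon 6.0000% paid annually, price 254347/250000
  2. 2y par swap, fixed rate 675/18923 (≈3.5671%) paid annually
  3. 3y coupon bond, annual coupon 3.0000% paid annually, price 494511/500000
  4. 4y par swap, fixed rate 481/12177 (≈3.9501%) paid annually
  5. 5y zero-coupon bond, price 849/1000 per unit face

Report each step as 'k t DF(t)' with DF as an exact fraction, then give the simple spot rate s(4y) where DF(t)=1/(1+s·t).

1 1 4799/5000
2 2 373/400
3 3 9051/10000
4 4 8557/10000
5 5 849/1000
s(4y) = (1/(8557/10000) − 1)/(4) = 1443/34228 ≈ 4.2158%

step 1 [1y] bond c/1=3/50: DF=(254347/250000 − 3/50·(0))/(1+3/50) = 4799/5000 ≈ 0.959800
step 2 [2y] swap r/1=675/18923: DF=(1 − 675/18923·(0.959800))/(1+675/18923) = 373/400 ≈ 0.932500
step 3 [3y] bond c/1=3/100: DF=(494511/500000 − 3/100·(0.959800+0.932500))/(1+3/100) = 9051/10000 ≈ 0.905100
step 4 [4y] swap r/1=481/12177: DF=(1 − 481/12177·(0.959800+0.932500+0.905100))/(1+481/12177) = 8557/10000 ≈ 0.855700
step 5 [5y] zero: DF = P = 849/1000 ≈ 0.849000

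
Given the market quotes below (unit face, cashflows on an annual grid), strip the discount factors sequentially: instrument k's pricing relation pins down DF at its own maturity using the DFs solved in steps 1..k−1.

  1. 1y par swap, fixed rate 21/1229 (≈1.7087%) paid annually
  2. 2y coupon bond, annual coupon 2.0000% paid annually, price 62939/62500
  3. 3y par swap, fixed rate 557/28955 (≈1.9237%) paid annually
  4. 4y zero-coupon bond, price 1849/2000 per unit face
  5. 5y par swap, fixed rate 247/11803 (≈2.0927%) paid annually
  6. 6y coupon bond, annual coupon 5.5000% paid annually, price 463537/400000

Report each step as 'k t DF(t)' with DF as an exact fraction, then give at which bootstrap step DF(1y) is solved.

1 1 1229/1250
2 2 121/125
3 3 9443/10000
4 4 1849/2000
5 5 2253/2500
6 6 8523/10000
DF(1y) is solved at step 1

step 1 [1y] swap r/1=21/1229: DF=(1 − 21/1229·(0))/(1+21/1229) = 1229/1250 ≈ 0.983200
step 2 [2y] bond c/1=1/50: DF=(62939/62500 − 1/50·(0.983200))/(1+1/50) = 121/125 ≈ 0.968000
step 3 [3y] swap r/1=557/28955: DF=(1 − 557/28955·(0.983200+0.968000))/(1+557/28955) = 9443/10000 ≈ 0.944300
step 4 [4y] zero: DF = P = 1849/2000 ≈ 0.924500
step 5 [5y] swap r/1=247/11803: DF=(1 − 247/11803·(0.983200+0.968000+0.944300+0.924500))/(1+247/11803) = 2253/2500 ≈ 0.901200
step 6 [6y] bond c/1=11/200: DF=(463537/400000 − 11/200·(0.983200+0.968000+0.944300+0.924500+0.901200))/(1+11/200) = 8523/10000 ≈ 0.852300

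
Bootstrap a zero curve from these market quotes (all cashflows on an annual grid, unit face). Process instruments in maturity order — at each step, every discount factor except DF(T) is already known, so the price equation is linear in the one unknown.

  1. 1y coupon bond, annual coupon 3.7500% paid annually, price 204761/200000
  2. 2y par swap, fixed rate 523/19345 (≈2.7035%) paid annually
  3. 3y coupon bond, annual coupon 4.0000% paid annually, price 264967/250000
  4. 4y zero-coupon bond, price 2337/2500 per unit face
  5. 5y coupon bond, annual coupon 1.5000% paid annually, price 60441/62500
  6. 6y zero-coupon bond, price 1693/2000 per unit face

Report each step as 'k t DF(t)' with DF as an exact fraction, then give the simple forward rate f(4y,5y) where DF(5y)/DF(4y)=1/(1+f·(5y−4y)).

step 1 [1y] bond c/1=3/80: DF=(204761/200000 − 3/80·(0))/(1+3/80) = 2467/2500 ≈ 0.986800
step 2 [2y] swap r/1=523/19345: DF=(1 − 523/19345·(0.986800))/(1+523/19345) = 9477/10000 ≈ 0.947700
step 3 [3y] bond c/1=1/25: DF=(264967/250000 − 1/25·(0.986800+0.947700))/(1+1/25) = 9447/10000 ≈ 0.944700
step 4 [4y] zero: DF = P = 2337/2500 ≈ 0.934800
step 5 [5y] bond c/1=3/200: DF=(60441/62500 − 3/200·(0.986800+0.947700+0.944700+0.934800))/(1+3/200) = 2241/2500 ≈ 0.896400
step 6 [6y] zero: DF = P = 1693/2000 ≈ 0.846500

1 1 2467/2500
2 2 9477/10000
3 3 9447/10000
4 4 2337/2500
5 5 2241/2500
6 6 1693/2000
f(4y,5y) = ((2337/2500)/(2241/2500) − 1)/(1) = 32/747 ≈ 4.2838%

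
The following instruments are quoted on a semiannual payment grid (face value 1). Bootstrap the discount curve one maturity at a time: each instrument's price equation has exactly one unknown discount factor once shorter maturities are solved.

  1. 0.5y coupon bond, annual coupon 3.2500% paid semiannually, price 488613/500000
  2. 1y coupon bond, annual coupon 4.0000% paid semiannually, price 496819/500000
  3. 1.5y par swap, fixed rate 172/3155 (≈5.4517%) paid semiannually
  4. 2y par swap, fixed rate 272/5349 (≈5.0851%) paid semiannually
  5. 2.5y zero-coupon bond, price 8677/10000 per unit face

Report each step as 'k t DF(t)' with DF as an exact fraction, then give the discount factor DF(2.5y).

step 1 [0.5y] bond c/2=13/800: DF=(488613/500000 − 13/800·(0))/(1+13/800) = 601/625 ≈ 0.961600
step 2 [1y] bond c/2=1/50: DF=(496819/500000 − 1/50·(0.961600))/(1+1/50) = 9553/10000 ≈ 0.955300
step 3 [1.5y] swap r/2=86/3155: DF=(1 − 86/3155·(0.961600+0.955300))/(1+86/3155) = 4613/5000 ≈ 0.922600
step 4 [2y] swap r/2=136/5349: DF=(1 − 136/5349·(0.961600+0.955300+0.922600))/(1+136/5349) = 1131/1250 ≈ 0.904800
step 5 [2.5y] zero: DF = P = 8677/10000 ≈ 0.867700

1 1/2 601/625
2 1 9553/10000
3 3/2 4613/5000
4 2 1131/1250
5 5/2 8677/10000
DF(2.5y) = 8677/10000 ≈ 0.867700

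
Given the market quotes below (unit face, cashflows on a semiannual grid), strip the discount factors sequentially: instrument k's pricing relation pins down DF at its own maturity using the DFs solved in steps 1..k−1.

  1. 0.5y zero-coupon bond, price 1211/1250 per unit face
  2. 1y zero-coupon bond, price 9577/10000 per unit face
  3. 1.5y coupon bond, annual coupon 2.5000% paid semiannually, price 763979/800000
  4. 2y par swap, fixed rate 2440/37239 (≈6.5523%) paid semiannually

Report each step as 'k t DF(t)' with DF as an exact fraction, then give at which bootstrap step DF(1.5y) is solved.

1 1/2 1211/1250
2 1 9577/10000
3 3/2 4597/5000
4 2 439/500
DF(1.5y) is solved at step 3

step 1 [0.5y] zero: DF = P = 1211/1250 ≈ 0.968800
step 2 [1y] zero: DF = P = 9577/10000 ≈ 0.957700
step 3 [1.5y] bond c/2=1/80: DF=(763979/800000 − 1/80·(0.968800+0.957700))/(1+1/80) = 4597/5000 ≈ 0.919400
step 4 [2y] swap r/2=1220/37239: DF=(1 − 1220/37239·(0.968800+0.957700+0.919400))/(1+1220/37239) = 439/500 ≈ 0.878000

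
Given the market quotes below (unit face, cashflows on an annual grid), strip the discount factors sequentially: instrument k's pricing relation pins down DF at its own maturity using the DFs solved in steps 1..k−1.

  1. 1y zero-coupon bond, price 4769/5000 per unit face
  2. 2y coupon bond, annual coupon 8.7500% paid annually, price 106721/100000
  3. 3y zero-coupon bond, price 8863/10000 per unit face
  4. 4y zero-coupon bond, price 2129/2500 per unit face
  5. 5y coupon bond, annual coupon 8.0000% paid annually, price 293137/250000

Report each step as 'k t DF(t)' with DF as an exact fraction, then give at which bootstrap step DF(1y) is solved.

step 1 [1y] zero: DF = P = 4769/5000 ≈ 0.953800
step 2 [2y] bond c/1=7/80: DF=(106721/100000 − 7/80·(0.953800))/(1+7/80) = 4523/5000 ≈ 0.904600
step 3 [3y] zero: DF = P = 8863/10000 ≈ 0.886300
step 4 [4y] zero: DF = P = 2129/2500 ≈ 0.851600
step 5 [5y] bond c/1=2/25: DF=(293137/250000 − 2/25·(0.953800+0.904600+0.886300+0.851600))/(1+2/25) = 8193/10000 ≈ 0.819300

1 1 4769/5000
2 2 4523/5000
3 3 8863/10000
4 4 2129/2500
5 5 8193/10000
DF(1y) is solved at step 1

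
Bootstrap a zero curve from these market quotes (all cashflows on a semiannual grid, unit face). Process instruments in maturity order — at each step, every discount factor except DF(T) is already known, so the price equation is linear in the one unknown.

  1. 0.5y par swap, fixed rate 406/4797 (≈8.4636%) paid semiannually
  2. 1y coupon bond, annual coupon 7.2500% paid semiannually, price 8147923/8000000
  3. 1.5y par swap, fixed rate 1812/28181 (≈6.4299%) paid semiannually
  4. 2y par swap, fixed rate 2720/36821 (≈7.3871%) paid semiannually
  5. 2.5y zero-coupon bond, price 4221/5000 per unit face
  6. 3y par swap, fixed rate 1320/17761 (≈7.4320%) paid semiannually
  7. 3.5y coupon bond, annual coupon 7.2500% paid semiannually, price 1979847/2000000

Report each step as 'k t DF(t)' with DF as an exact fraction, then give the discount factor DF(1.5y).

1 1/2 4797/5000
2 1 9493/10000
3 3/2 4547/5000
4 2 108/125
5 5/2 4221/5000
6 3 401/500
7 7/2 7689/10000
DF(1.5y) = 4547/5000 ≈ 0.909400

step 1 [0.5y] swap r/2=203/4797: DF=(1 − 203/4797·(0))/(1+203/4797) = 4797/5000 ≈ 0.959400
step 2 [1y] bond c/2=29/800: DF=(8147923/8000000 − 29/800·(0.959400))/(1+29/800) = 9493/10000 ≈ 0.949300
step 3 [1.5y] swap r/2=906/28181: DF=(1 − 906/28181·(0.959400+0.949300))/(1+906/28181) = 4547/5000 ≈ 0.909400
step 4 [2y] swap r/2=1360/36821: DF=(1 − 1360/36821·(0.959400+0.949300+0.909400))/(1+1360/36821) = 108/125 ≈ 0.864000
step 5 [2.5y] zero: DF = P = 4221/5000 ≈ 0.844200
step 6 [3y] swap r/2=660/17761: DF=(1 − 660/17761·(0.959400+0.949300+0.909400+0.864000+0.844200))/(1+660/17761) = 401/500 ≈ 0.802000
step 7 [3.5y] bond c/2=29/800: DF=(1979847/2000000 − 29/800·(0.959400+0.949300+0.909400+0.864000+0.844200+0.802000))/(1+29/800) = 7689/10000 ≈ 0.768900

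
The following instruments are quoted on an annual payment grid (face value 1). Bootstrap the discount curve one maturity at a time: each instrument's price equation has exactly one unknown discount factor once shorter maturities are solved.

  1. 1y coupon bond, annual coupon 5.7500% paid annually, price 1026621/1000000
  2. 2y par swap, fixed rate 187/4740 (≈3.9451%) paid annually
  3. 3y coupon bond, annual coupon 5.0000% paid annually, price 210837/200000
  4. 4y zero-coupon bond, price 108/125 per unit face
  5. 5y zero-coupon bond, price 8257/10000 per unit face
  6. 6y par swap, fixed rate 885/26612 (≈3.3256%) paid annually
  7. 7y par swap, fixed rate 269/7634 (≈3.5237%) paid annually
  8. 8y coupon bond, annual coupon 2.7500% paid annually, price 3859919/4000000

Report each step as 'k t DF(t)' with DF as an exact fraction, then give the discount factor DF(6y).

1 1 2427/2500
2 2 2313/2500
3 3 9137/10000
4 4 108/125
5 5 8257/10000
6 6 823/1000
7 7 981/1250
8 8 7757/10000
DF(6y) = 823/1000 ≈ 0.823000

step 1 [1y] bond c/1=23/400: DF=(1026621/1000000 − 23/400·(0))/(1+23/400) = 2427/2500 ≈ 0.970800
step 2 [2y] swap r/1=187/4740: DF=(1 − 187/4740·(0.970800))/(1+187/4740) = 2313/2500 ≈ 0.925200
step 3 [3y] bond c/1=1/20: DF=(210837/200000 − 1/20·(0.970800+0.925200))/(1+1/20) = 9137/10000 ≈ 0.913700
step 4 [4y] zero: DF = P = 108/125 ≈ 0.864000
step 5 [5y] zero: DF = P = 8257/10000 ≈ 0.825700
step 6 [6y] swap r/1=885/26612: DF=(1 − 885/26612·(0.970800+0.925200+0.913700+0.864000+0.825700))/(1+885/26612) = 823/1000 ≈ 0.823000
step 7 [7y] swap r/1=269/7634: DF=(1 − 269/7634·(0.970800+0.925200+0.913700+0.864000+0.825700+0.823000))/(1+269/7634) = 981/1250 ≈ 0.784800
step 8 [8y] bond c/1=11/400: DF=(3859919/4000000 − 11/400·(0.970800+0.925200+0.913700+0.864000+0.825700+0.823000+0.784800))/(1+11/400) = 7757/10000 ≈ 0.775700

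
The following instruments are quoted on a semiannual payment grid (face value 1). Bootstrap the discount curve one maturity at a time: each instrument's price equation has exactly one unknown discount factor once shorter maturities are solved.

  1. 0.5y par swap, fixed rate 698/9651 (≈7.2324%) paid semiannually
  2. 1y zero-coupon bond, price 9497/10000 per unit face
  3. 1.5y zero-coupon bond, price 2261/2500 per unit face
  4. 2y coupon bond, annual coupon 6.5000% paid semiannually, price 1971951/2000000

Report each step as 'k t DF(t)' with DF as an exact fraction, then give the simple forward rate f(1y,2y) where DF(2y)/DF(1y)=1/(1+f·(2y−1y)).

1 1/2 9651/10000
2 1 9497/10000
3 3/2 2261/2500
4 2 4331/5000
f(1y,2y) = ((9497/10000)/(4331/5000) − 1)/(1) = 835/8662 ≈ 9.6398%

step 1 [0.5y] swap r/2=349/9651: DF=(1 − 349/9651·(0))/(1+349/9651) = 9651/10000 ≈ 0.965100
step 2 [1y] zero: DF = P = 9497/10000 ≈ 0.949700
step 3 [1.5y] zero: DF = P = 2261/2500 ≈ 0.904400
step 4 [2y] bond c/2=13/400: DF=(1971951/2000000 − 13/400·(0.965100+0.949700+0.904400))/(1+13/400) = 4331/5000 ≈ 0.866200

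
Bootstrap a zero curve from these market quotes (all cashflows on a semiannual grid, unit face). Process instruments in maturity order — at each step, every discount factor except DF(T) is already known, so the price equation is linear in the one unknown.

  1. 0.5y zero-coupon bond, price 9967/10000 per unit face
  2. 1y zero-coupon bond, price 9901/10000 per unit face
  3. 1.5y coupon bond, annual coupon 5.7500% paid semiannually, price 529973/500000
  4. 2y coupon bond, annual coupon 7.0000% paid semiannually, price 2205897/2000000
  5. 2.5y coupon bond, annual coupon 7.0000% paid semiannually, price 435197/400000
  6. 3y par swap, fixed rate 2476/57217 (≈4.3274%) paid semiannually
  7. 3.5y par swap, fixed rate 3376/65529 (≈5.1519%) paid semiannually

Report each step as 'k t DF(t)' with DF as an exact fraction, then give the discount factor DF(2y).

1 1/2 9967/10000
2 1 9901/10000
3 3/2 2437/2500
4 2 1931/2000
5 5/2 574/625
6 3 4381/5000
7 7/2 1039/1250
DF(2y) = 1931/2000 ≈ 0.965500

step 1 [0.5y] zero: DF = P = 9967/10000 ≈ 0.996700
step 2 [1y] zero: DF = P = 9901/10000 ≈ 0.990100
step 3 [1.5y] bond c/2=23/800: DF=(529973/500000 − 23/800·(0.996700+0.990100))/(1+23/800) = 2437/2500 ≈ 0.974800
step 4 [2y] bond c/2=7/200: DF=(2205897/2000000 − 7/200·(0.996700+0.990100+0.974800))/(1+7/200) = 1931/2000 ≈ 0.965500
step 5 [2.5y] bond c/2=7/200: DF=(435197/400000 − 7/200·(0.996700+0.990100+0.974800+0.965500))/(1+7/200) = 574/625 ≈ 0.918400
step 6 [3y] swap r/2=1238/57217: DF=(1 − 1238/57217·(0.996700+0.990100+0.974800+0.965500+0.918400))/(1+1238/57217) = 4381/5000 ≈ 0.876200
step 7 [3.5y] swap r/2=1688/65529: DF=(1 − 1688/65529·(0.996700+0.990100+0.974800+0.965500+0.918400+0.876200))/(1+1688/65529) = 1039/1250 ≈ 0.831200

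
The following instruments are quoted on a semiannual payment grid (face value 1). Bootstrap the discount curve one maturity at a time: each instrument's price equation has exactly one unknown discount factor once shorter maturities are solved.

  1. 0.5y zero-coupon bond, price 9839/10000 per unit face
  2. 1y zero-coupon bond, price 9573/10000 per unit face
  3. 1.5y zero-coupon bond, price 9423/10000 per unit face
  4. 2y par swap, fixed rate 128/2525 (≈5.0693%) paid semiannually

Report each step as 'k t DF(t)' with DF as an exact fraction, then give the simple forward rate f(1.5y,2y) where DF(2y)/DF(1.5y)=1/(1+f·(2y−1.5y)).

1 1/2 9839/10000
2 1 9573/10000
3 3/2 9423/10000
4 2 113/125
f(1.5y,2y) = ((9423/10000)/(113/125) − 1)/(1/2) = 383/4520 ≈ 8.4735%

step 1 [0.5y] zero: DF = P = 9839/10000 ≈ 0.983900
step 2 [1y] zero: DF = P = 9573/10000 ≈ 0.957300
step 3 [1.5y] zero: DF = P = 9423/10000 ≈ 0.942300
step 4 [2y] swap r/2=64/2525: DF=(1 − 64/2525·(0.983900+0.957300+0.942300))/(1+64/2525) = 113/125 ≈ 0.904000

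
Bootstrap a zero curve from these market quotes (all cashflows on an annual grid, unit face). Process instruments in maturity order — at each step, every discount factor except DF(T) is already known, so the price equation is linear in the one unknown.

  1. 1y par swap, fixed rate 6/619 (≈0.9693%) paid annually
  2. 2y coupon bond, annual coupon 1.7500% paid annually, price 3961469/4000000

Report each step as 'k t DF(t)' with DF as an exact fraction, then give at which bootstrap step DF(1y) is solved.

1 1 619/625
2 2 9563/10000
DF(1y) is solved at step 1

step 1 [1y] swap r/1=6/619: DF=(1 − 6/619·(0))/(1+6/619) = 619/625 ≈ 0.990400
step 2 [2y] bond c/1=7/400: DF=(3961469/4000000 − 7/400·(0.990400))/(1+7/400) = 9563/10000 ≈ 0.956300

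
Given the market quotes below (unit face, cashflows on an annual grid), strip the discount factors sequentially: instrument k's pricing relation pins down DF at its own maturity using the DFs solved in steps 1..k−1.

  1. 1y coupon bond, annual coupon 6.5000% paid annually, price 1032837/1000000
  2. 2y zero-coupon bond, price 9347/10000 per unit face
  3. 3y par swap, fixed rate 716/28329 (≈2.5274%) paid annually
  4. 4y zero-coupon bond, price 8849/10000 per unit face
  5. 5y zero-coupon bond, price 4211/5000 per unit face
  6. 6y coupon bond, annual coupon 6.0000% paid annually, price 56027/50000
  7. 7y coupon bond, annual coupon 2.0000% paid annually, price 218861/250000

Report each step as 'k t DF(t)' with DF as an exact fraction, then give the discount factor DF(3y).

step 1 [1y] bond c/1=13/200: DF=(1032837/1000000 − 13/200·(0))/(1+13/200) = 4849/5000 ≈ 0.969800
step 2 [2y] zero: DF = P = 9347/10000 ≈ 0.934700
step 3 [3y] swap r/1=716/28329: DF=(1 − 716/28329·(0.969800+0.934700))/(1+716/28329) = 2321/2500 ≈ 0.928400
step 4 [4y] zero: DF = P = 8849/10000 ≈ 0.884900
step 5 [5y] zero: DF = P = 4211/5000 ≈ 0.842200
step 6 [6y] bond c/1=3/50: DF=(56027/50000 − 3/50·(0.969800+0.934700+0.928400+0.884900+0.842200))/(1+3/50) = 799/1000 ≈ 0.799000
step 7 [7y] bond c/1=1/50: DF=(218861/250000 − 1/50·(0.969800+0.934700+0.928400+0.884900+0.842200+0.799000))/(1+1/50) = 1883/2500 ≈ 0.753200

1 1 4849/5000
2 2 9347/10000
3 3 2321/2500
4 4 8849/10000
5 5 4211/5000
6 6 799/1000
7 7 1883/2500
DF(3y) = 2321/2500 ≈ 0.928400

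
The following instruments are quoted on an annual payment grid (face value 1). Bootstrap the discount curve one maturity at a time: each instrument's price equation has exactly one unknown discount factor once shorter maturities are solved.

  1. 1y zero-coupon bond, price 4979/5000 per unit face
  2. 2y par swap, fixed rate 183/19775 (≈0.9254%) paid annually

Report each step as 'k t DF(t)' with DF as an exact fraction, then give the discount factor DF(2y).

1 1 4979/5000
2 2 9817/10000
DF(2y) = 9817/10000 ≈ 0.981700

step 1 [1y] zero: DF = P = 4979/5000 ≈ 0.995800
step 2 [2y] swap r/1=183/19775: DF=(1 − 183/19775·(0.995800))/(1+183/19775) = 9817/10000 ≈ 0.981700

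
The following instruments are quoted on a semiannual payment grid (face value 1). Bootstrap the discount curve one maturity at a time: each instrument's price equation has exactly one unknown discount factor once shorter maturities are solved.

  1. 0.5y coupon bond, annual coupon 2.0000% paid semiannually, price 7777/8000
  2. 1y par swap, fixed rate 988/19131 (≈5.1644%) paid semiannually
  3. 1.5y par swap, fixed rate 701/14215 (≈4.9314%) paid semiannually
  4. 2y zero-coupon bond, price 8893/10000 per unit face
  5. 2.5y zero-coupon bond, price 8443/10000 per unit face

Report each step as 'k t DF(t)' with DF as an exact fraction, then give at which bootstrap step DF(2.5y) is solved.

1 1/2 77/80
2 1 4753/5000
3 3/2 9299/10000
4 2 8893/10000
5 5/2 8443/10000
DF(2.5y) is solved at step 5

step 1 [0.5y] bond c/2=1/100: DF=(7777/8000 − 1/100·(0))/(1+1/100) = 77/80 ≈ 0.962500
step 2 [1y] swap r/2=494/19131: DF=(1 − 494/19131·(0.962500))/(1+494/19131) = 4753/5000 ≈ 0.950600
step 3 [1.5y] swap r/2=701/28430: DF=(1 − 701/28430·(0.962500+0.950600))/(1+701/28430) = 9299/10000 ≈ 0.929900
step 4 [2y] zero: DF = P = 8893/10000 ≈ 0.889300
step 5 [2.5y] zero: DF = P = 8443/10000 ≈ 0.844300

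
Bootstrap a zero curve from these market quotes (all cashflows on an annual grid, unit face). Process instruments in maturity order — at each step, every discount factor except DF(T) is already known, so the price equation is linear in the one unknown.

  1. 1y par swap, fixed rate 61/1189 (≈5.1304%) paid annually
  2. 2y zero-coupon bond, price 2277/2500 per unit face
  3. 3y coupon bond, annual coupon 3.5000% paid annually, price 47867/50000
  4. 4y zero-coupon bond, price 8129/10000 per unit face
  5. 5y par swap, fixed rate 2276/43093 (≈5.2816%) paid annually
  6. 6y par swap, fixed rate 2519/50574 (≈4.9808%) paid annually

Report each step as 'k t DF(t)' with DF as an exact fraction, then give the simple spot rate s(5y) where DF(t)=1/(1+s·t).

step 1 [1y] swap r/1=61/1189: DF=(1 − 61/1189·(0))/(1+61/1189) = 1189/1250 ≈ 0.951200
step 2 [2y] zero: DF = P = 2277/2500 ≈ 0.910800
step 3 [3y] bond c/1=7/200: DF=(47867/50000 − 7/200·(0.951200+0.910800))/(1+7/200) = 431/500 ≈ 0.862000
step 4 [4y] zero: DF = P = 8129/10000 ≈ 0.812900
step 5 [5y] swap r/1=2276/43093: DF=(1 − 2276/43093·(0.951200+0.910800+0.862000+0.812900))/(1+2276/43093) = 1931/2500 ≈ 0.772400
step 6 [6y] swap r/1=2519/50574: DF=(1 − 2519/50574·(0.951200+0.910800+0.862000+0.812900+0.772400))/(1+2519/50574) = 7481/10000 ≈ 0.748100

1 1 1189/1250
2 2 2277/2500
3 3 431/500
4 4 8129/10000
5 5 1931/2500
6 6 7481/10000
s(5y) = (1/(1931/2500) − 1)/(5) = 569/9655 ≈ 5.8933%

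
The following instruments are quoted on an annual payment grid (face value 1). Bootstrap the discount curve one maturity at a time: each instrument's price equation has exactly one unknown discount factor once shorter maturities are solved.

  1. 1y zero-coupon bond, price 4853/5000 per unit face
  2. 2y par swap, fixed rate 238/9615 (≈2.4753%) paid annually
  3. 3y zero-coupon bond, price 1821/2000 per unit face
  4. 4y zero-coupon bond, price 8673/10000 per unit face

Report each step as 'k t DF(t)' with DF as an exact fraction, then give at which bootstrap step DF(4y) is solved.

1 1 4853/5000
2 2 2381/2500
3 3 1821/2000
4 4 8673/10000
DF(4y) is solved at step 4

step 1 [1y] zero: DF = P = 4853/5000 ≈ 0.970600
step 2 [2y] swap r/1=238/9615: DF=(1 − 238/9615·(0.970600))/(1+238/9615) = 2381/2500 ≈ 0.952400
step 3 [3y] zero: DF = P = 1821/2000 ≈ 0.910500
step 4 [4y] zero: DF = P = 8673/10000 ≈ 0.867300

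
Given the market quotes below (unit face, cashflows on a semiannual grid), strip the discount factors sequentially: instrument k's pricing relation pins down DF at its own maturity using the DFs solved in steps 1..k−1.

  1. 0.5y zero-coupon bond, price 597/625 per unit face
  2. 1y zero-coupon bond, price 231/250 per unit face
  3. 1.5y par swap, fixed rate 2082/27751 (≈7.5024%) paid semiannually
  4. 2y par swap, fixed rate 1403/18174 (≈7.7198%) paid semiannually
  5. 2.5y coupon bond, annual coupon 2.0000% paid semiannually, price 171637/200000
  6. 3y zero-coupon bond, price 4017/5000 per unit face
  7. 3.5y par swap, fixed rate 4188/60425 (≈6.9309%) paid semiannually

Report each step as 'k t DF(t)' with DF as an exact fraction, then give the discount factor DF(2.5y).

step 1 [0.5y] zero: DF = P = 597/625 ≈ 0.955200
step 2 [1y] zero: DF = P = 231/250 ≈ 0.924000
step 3 [1.5y] swap r/2=1041/27751: DF=(1 − 1041/27751·(0.955200+0.924000))/(1+1041/27751) = 8959/10000 ≈ 0.895900
step 4 [2y] swap r/2=1403/36348: DF=(1 − 1403/36348·(0.955200+0.924000+0.895900))/(1+1403/36348) = 8597/10000 ≈ 0.859700
step 5 [2.5y] bond c/2=1/100: DF=(171637/200000 − 1/100·(0.955200+0.924000+0.895900+0.859700))/(1+1/100) = 8137/10000 ≈ 0.813700
step 6 [3y] zero: DF = P = 4017/5000 ≈ 0.803400
step 7 [3.5y] swap r/2=2094/60425: DF=(1 − 2094/60425·(0.955200+0.924000+0.895900+0.859700+0.813700+0.803400))/(1+2094/60425) = 3953/5000 ≈ 0.790600

1 1/2 597/625
2 1 231/250
3 3/2 8959/10000
4 2 8597/10000
5 5/2 8137/10000
6 3 4017/5000
7 7/2 3953/5000
DF(2.5y) = 8137/10000 ≈ 0.813700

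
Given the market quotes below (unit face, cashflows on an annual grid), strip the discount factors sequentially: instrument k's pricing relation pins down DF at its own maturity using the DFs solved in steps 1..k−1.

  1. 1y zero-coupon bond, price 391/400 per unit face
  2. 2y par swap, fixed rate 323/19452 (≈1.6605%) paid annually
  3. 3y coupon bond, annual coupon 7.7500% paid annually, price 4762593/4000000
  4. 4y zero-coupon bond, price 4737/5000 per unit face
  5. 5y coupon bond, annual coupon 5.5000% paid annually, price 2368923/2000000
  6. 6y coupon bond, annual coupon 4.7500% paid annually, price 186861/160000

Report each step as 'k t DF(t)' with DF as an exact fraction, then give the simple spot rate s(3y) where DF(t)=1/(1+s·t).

step 1 [1y] zero: DF = P = 391/400 ≈ 0.977500
step 2 [2y] swap r/1=323/19452: DF=(1 − 323/19452·(0.977500))/(1+323/19452) = 9677/10000 ≈ 0.967700
step 3 [3y] bond c/1=31/400: DF=(4762593/4000000 − 31/400·(0.977500+0.967700))/(1+31/400) = 9651/10000 ≈ 0.965100
step 4 [4y] zero: DF = P = 4737/5000 ≈ 0.947400
step 5 [5y] bond c/1=11/200: DF=(2368923/2000000 − 11/200·(0.977500+0.967700+0.965100+0.947400))/(1+11/200) = 576/625 ≈ 0.921600
step 6 [6y] bond c/1=19/400: DF=(186861/160000 − 19/400·(0.977500+0.967700+0.965100+0.947400+0.921600))/(1+19/400) = 4491/5000 ≈ 0.898200

1 1 391/400
2 2 9677/10000
3 3 9651/10000
4 4 4737/5000
5 5 576/625
6 6 4491/5000
s(3y) = (1/(9651/10000) − 1)/(3) = 349/28953 ≈ 1.2054%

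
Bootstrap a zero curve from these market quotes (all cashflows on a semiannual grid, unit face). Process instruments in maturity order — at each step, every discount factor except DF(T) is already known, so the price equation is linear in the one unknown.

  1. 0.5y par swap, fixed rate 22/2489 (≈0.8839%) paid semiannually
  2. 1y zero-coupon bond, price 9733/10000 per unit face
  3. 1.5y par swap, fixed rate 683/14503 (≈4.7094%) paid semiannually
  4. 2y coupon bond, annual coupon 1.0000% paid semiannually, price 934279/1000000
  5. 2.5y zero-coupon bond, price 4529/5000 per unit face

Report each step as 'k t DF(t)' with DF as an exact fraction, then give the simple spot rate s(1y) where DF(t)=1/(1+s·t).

step 1 [0.5y] swap r/2=11/2489: DF=(1 − 11/2489·(0))/(1+11/2489) = 2489/2500 ≈ 0.995600
step 2 [1y] zero: DF = P = 9733/10000 ≈ 0.973300
step 3 [1.5y] swap r/2=683/29006: DF=(1 − 683/29006·(0.995600+0.973300))/(1+683/29006) = 9317/10000 ≈ 0.931700
step 4 [2y] bond c/2=1/200: DF=(934279/1000000 − 1/200·(0.995600+0.973300+0.931700))/(1+1/200) = 572/625 ≈ 0.915200
step 5 [2.5y] zero: DF = P = 4529/5000 ≈ 0.905800

1 1/2 2489/2500
2 1 9733/10000
3 3/2 9317/10000
4 2 572/625
5 5/2 4529/5000
s(1y) = (1/(9733/10000) − 1)/(1) = 267/9733 ≈ 2.7432%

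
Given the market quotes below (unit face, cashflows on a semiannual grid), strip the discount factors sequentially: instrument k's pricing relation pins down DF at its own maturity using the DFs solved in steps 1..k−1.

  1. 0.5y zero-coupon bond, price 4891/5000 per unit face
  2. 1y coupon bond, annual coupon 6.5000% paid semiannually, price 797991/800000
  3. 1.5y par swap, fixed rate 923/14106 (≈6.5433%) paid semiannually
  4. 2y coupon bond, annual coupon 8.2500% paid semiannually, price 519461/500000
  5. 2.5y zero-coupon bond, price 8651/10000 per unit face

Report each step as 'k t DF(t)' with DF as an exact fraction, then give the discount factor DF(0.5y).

step 1 [0.5y] zero: DF = P = 4891/5000 ≈ 0.978200
step 2 [1y] bond c/2=13/400: DF=(797991/800000 − 13/400·(0.978200))/(1+13/400) = 9353/10000 ≈ 0.935300
step 3 [1.5y] swap r/2=923/28212: DF=(1 − 923/28212·(0.978200+0.935300))/(1+923/28212) = 9077/10000 ≈ 0.907700
step 4 [2y] bond c/2=33/800: DF=(519461/500000 − 33/800·(0.978200+0.935300+0.907700))/(1+33/800) = 443/500 ≈ 0.886000
step 5 [2.5y] zero: DF = P = 8651/10000 ≈ 0.865100

1 1/2 4891/5000
2 1 9353/10000
3 3/2 9077/10000
4 2 443/500
5 5/2 8651/10000
DF(0.5y) = 4891/5000 ≈ 0.978200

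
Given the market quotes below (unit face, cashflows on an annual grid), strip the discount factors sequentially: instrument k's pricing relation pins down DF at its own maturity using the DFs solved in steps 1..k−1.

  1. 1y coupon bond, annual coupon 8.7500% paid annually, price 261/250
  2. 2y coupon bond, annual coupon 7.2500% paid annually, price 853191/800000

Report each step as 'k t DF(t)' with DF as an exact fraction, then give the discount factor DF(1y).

step 1 [1y] bond c/1=7/80: DF=(261/250 − 7/80·(0))/(1+7/80) = 24/25 ≈ 0.960000
step 2 [2y] bond c/1=29/400: DF=(853191/800000 − 29/400·(0.960000))/(1+29/400) = 1859/2000 ≈ 0.929500

1 1 24/25
2 2 1859/2000
DF(1y) = 24/25 ≈ 0.960000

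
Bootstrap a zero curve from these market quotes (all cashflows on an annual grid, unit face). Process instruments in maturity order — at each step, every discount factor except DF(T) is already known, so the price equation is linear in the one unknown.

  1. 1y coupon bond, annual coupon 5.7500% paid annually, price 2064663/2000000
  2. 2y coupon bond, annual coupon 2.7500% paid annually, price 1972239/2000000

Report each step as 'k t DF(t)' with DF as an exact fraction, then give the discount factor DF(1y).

step 1 [1y] bond c/1=23/400: DF=(2064663/2000000 − 23/400·(0))/(1+23/400) = 4881/5000 ≈ 0.976200
step 2 [2y] bond c/1=11/400: DF=(1972239/2000000 − 11/400·(0.976200))/(1+11/400) = 1167/1250 ≈ 0.933600

1 1 4881/5000
2 2 1167/1250
DF(1y) = 4881/5000 ≈ 0.976200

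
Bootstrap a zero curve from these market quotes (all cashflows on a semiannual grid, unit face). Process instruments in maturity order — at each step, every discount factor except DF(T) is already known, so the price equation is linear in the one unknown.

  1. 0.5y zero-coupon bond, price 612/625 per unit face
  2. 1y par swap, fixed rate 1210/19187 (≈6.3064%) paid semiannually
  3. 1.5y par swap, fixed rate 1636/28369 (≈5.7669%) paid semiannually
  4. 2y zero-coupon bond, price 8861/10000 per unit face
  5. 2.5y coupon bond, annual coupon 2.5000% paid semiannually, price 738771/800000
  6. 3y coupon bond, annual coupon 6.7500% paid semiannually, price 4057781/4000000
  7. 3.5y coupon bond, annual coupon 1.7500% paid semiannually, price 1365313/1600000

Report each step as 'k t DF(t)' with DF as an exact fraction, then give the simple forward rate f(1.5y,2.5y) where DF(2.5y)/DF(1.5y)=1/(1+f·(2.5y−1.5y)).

1 1/2 612/625
2 1 1879/2000
3 3/2 4591/5000
4 2 8861/10000
5 5/2 8661/10000
6 3 1663/2000
7 7/2 7989/10000
f(1.5y,2.5y) = ((4591/5000)/(8661/10000) − 1)/(1) = 521/8661 ≈ 6.0155%

step 1 [0.5y] zero: DF = P = 612/625 ≈ 0.979200
step 2 [1y] swap r/2=605/19187: DF=(1 − 605/19187·(0.979200))/(1+605/19187) = 1879/2000 ≈ 0.939500
step 3 [1.5y] swap r/2=818/28369: DF=(1 − 818/28369·(0.979200+0.939500))/(1+818/28369) = 4591/5000 ≈ 0.918200
step 4 [2y] zero: DF = P = 8861/10000 ≈ 0.886100
step 5 [2.5y] bond c/2=1/80: DF=(738771/800000 − 1/80·(0.979200+0.939500+0.918200+0.886100))/(1+1/80) = 8661/10000 ≈ 0.866100
step 6 [3y] bond c/2=27/800: DF=(4057781/4000000 − 27/800·(0.979200+0.939500+0.918200+0.886100+0.866100))/(1+27/800) = 1663/2000 ≈ 0.831500
step 7 [3.5y] bond c/2=7/800: DF=(1365313/1600000 − 7/800·(0.979200+0.939500+0.918200+0.886100+0.866100+0.831500))/(1+7/800) = 7989/10000 ≈ 0.798900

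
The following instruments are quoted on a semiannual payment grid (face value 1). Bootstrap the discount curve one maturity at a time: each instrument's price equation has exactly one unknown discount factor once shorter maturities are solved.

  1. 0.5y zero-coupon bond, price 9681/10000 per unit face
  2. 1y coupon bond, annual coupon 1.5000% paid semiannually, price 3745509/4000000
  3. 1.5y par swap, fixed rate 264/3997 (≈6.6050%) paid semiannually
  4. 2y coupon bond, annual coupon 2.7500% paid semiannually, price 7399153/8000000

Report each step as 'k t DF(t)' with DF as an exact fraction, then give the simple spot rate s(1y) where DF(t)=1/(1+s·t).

1 1/2 9681/10000
2 1 4611/5000
3 3/2 2269/2500
4 2 1093/1250
s(1y) = (1/(4611/5000) − 1)/(1) = 389/4611 ≈ 8.4363%

step 1 [0.5y] zero: DF = P = 9681/10000 ≈ 0.968100
step 2 [1y] bond c/2=3/400: DF=(3745509/4000000 − 3/400·(0.968100))/(1+3/400) = 4611/5000 ≈ 0.922200
step 3 [1.5y] swap r/2=132/3997: DF=(1 − 132/3997·(0.968100+0.922200))/(1+132/3997) = 2269/2500 ≈ 0.907600
step 4 [2y] bond c/2=11/800: DF=(7399153/8000000 − 11/800·(0.968100+0.922200+0.907600))/(1+11/800) = 1093/1250 ≈ 0.874400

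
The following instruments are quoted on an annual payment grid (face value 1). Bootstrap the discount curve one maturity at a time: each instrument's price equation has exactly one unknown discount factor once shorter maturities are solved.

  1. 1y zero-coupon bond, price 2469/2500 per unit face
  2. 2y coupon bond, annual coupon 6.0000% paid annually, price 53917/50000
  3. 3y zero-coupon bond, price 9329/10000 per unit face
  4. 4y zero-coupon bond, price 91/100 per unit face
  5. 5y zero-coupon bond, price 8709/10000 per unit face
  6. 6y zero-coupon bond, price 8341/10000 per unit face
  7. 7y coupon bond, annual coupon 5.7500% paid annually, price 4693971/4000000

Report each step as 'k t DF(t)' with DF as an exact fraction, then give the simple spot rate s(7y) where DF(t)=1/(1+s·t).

1 1 2469/2500
2 2 4807/5000
3 3 9329/10000
4 4 91/100
5 5 8709/10000
6 6 8341/10000
7 7 2027/2500
s(7y) = (1/(2027/2500) − 1)/(7) = 473/14189 ≈ 3.3336%

step 1 [1y] zero: DF = P = 2469/2500 ≈ 0.987600
step 2 [2y] bond c/1=3/50: DF=(53917/50000 − 3/50·(0.987600))/(1+3/50) = 4807/5000 ≈ 0.961400
step 3 [3y] zero: DF = P = 9329/10000 ≈ 0.932900
step 4 [4y] zero: DF = P = 91/100 ≈ 0.910000
step 5 [5y] zero: DF = P = 8709/10000 ≈ 0.870900
step 6 [6y] zero: DF = P = 8341/10000 ≈ 0.834100
step 7 [7y] bond c/1=23/400: DF=(4693971/4000000 − 23/400·(0.987600+0.961400+0.932900+0.910000+0.870900+0.834100))/(1+23/400) = 2027/2500 ≈ 0.810800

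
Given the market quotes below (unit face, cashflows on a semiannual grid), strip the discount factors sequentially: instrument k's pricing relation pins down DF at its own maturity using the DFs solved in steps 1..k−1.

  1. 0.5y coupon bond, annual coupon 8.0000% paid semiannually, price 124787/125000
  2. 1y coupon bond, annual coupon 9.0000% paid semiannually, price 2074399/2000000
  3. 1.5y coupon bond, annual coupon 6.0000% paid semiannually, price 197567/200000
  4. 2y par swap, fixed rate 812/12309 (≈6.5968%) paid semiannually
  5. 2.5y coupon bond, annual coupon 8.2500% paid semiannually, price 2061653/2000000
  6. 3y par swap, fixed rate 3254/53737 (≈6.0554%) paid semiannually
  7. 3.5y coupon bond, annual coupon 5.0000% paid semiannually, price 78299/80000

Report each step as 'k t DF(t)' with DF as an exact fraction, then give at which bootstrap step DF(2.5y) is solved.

1 1/2 9599/10000
2 1 1189/1250
3 3/2 4517/5000
4 2 4391/5000
5 5/2 8437/10000
6 3 8373/10000
7 7/2 4119/5000
DF(2.5y) is solved at step 5

step 1 [0.5y] bond c/2=1/25: DF=(124787/125000 − 1/25·(0))/(1+1/25) = 9599/10000 ≈ 0.959900
step 2 [1y] bond c/2=9/200: DF=(2074399/2000000 − 9/200·(0.959900))/(1+9/200) = 1189/1250 ≈ 0.951200
step 3 [1.5y] bond c/2=3/100: DF=(197567/200000 − 3/100·(0.959900+0.951200))/(1+3/100) = 4517/5000 ≈ 0.903400
step 4 [2y] swap r/2=406/12309: DF=(1 − 406/12309·(0.959900+0.951200+0.903400))/(1+406/12309) = 4391/5000 ≈ 0.878200
step 5 [2.5y] bond c/2=33/800: DF=(2061653/2000000 − 33/800·(0.959900+0.951200+0.903400+0.878200))/(1+33/800) = 8437/10000 ≈ 0.843700
step 6 [3y] swap r/2=1627/53737: DF=(1 − 1627/53737·(0.959900+0.951200+0.903400+0.878200+0.843700))/(1+1627/53737) = 8373/10000 ≈ 0.837300
step 7 [3.5y] bond c/2=1/40: DF=(78299/80000 − 1/40·(0.959900+0.951200+0.903400+0.878200+0.843700+0.837300))/(1+1/40) = 4119/5000 ≈ 0.823800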